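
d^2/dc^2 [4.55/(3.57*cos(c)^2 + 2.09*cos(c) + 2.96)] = (-231.95718*(1 - cos(c)^2)^2 - 101.846745*cos(c)^3 + 56.4695949999999*cos(c)^2 + 231.84161*cos(c) + 175.54537)/(3.57*cos(c)^2 + 2.09*cos(c) + 2.96)^3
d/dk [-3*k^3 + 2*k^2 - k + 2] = -9*k^2 + 4*k - 1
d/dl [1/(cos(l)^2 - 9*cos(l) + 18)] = (2*cos(l) - 9)*sin(l)/(cos(l)^2 - 9*cos(l) + 18)^2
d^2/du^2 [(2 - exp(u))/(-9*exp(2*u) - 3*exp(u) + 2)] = (81*exp(4*u) - 675*exp(3*u) - 54*exp(2*u) - 156*exp(u) - 8)*exp(u)/(729*exp(6*u) + 729*exp(5*u) - 243*exp(4*u) - 297*exp(3*u) + 54*exp(2*u) + 36*exp(u) - 8)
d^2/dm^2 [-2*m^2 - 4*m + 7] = -4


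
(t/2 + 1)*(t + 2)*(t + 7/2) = t^3/2 + 15*t^2/4 + 9*t + 7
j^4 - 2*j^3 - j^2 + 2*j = j*(j - 2)*(j - 1)*(j + 1)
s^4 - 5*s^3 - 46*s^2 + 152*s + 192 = (s - 8)*(s - 4)*(s + 1)*(s + 6)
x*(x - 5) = x^2 - 5*x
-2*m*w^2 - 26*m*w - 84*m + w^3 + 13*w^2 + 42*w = (-2*m + w)*(w + 6)*(w + 7)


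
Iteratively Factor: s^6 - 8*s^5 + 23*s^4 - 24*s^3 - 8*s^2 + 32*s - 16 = (s - 1)*(s^5 - 7*s^4 + 16*s^3 - 8*s^2 - 16*s + 16) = (s - 2)*(s - 1)*(s^4 - 5*s^3 + 6*s^2 + 4*s - 8) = (s - 2)*(s - 1)*(s + 1)*(s^3 - 6*s^2 + 12*s - 8) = (s - 2)^2*(s - 1)*(s + 1)*(s^2 - 4*s + 4) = (s - 2)^3*(s - 1)*(s + 1)*(s - 2)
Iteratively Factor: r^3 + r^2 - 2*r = (r)*(r^2 + r - 2) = r*(r + 2)*(r - 1)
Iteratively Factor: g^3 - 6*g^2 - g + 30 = (g - 5)*(g^2 - g - 6) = (g - 5)*(g - 3)*(g + 2)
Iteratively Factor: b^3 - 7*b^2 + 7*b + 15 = (b - 5)*(b^2 - 2*b - 3) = (b - 5)*(b - 3)*(b + 1)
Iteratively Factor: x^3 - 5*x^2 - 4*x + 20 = (x - 2)*(x^2 - 3*x - 10) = (x - 5)*(x - 2)*(x + 2)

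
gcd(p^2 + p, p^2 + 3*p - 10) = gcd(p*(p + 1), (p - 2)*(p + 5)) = 1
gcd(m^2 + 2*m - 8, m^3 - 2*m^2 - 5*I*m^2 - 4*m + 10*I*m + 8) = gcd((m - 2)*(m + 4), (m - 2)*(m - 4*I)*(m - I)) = m - 2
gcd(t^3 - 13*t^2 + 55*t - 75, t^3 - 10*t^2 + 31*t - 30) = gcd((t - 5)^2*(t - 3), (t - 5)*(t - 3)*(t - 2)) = t^2 - 8*t + 15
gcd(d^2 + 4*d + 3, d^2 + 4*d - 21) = 1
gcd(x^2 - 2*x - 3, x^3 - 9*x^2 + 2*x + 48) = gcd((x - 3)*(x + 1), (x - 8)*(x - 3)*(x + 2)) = x - 3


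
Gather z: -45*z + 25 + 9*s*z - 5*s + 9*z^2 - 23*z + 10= -5*s + 9*z^2 + z*(9*s - 68) + 35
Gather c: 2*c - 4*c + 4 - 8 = -2*c - 4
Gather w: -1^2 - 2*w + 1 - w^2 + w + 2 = -w^2 - w + 2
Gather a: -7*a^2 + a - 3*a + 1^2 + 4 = -7*a^2 - 2*a + 5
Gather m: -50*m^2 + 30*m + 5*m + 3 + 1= -50*m^2 + 35*m + 4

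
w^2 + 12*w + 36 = (w + 6)^2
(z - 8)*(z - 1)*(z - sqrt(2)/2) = z^3 - 9*z^2 - sqrt(2)*z^2/2 + 9*sqrt(2)*z/2 + 8*z - 4*sqrt(2)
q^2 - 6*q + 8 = (q - 4)*(q - 2)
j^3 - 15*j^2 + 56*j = j*(j - 8)*(j - 7)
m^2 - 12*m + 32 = (m - 8)*(m - 4)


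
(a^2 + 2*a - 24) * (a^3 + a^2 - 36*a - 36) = a^5 + 3*a^4 - 58*a^3 - 132*a^2 + 792*a + 864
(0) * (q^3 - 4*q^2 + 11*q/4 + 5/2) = 0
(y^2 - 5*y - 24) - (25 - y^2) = 2*y^2 - 5*y - 49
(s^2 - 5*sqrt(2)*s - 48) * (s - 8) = s^3 - 8*s^2 - 5*sqrt(2)*s^2 - 48*s + 40*sqrt(2)*s + 384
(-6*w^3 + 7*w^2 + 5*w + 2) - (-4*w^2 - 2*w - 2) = -6*w^3 + 11*w^2 + 7*w + 4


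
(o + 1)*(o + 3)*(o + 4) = o^3 + 8*o^2 + 19*o + 12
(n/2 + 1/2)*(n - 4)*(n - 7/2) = n^3/2 - 13*n^2/4 + 13*n/4 + 7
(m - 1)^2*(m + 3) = m^3 + m^2 - 5*m + 3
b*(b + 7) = b^2 + 7*b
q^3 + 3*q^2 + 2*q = q*(q + 1)*(q + 2)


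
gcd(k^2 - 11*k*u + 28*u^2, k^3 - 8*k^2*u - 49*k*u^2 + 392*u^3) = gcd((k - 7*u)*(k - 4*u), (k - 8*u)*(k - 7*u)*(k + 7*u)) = -k + 7*u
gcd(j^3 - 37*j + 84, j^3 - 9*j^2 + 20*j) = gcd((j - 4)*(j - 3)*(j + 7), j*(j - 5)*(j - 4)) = j - 4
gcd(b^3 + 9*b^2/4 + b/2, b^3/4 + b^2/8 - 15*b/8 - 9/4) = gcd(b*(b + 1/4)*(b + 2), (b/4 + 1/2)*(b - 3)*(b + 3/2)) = b + 2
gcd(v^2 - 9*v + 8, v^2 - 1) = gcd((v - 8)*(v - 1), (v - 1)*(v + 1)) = v - 1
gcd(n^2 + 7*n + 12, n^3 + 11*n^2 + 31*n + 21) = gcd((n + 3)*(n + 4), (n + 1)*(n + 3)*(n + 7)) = n + 3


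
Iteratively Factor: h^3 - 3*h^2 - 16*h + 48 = (h + 4)*(h^2 - 7*h + 12) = (h - 4)*(h + 4)*(h - 3)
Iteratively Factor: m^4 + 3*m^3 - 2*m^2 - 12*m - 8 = (m + 2)*(m^3 + m^2 - 4*m - 4) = (m + 1)*(m + 2)*(m^2 - 4) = (m + 1)*(m + 2)^2*(m - 2)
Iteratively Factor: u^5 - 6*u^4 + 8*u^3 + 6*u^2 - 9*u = (u - 3)*(u^4 - 3*u^3 - u^2 + 3*u) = (u - 3)*(u - 1)*(u^3 - 2*u^2 - 3*u) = (u - 3)^2*(u - 1)*(u^2 + u) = u*(u - 3)^2*(u - 1)*(u + 1)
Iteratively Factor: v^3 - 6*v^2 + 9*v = (v - 3)*(v^2 - 3*v) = (v - 3)^2*(v)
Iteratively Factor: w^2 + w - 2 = (w + 2)*(w - 1)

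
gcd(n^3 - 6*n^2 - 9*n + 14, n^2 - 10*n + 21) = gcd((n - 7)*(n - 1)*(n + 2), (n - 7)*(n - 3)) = n - 7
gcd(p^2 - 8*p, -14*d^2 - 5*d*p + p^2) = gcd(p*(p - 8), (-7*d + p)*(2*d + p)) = 1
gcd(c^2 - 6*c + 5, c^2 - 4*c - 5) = c - 5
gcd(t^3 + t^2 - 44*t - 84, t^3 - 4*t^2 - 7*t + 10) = t + 2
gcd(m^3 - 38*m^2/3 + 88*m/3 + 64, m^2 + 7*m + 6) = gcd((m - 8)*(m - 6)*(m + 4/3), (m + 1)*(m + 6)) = 1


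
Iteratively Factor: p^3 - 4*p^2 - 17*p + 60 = (p - 5)*(p^2 + p - 12) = (p - 5)*(p + 4)*(p - 3)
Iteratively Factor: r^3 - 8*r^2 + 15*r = (r)*(r^2 - 8*r + 15) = r*(r - 5)*(r - 3)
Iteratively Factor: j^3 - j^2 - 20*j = (j + 4)*(j^2 - 5*j) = j*(j + 4)*(j - 5)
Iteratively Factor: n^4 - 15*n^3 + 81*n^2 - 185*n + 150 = (n - 5)*(n^3 - 10*n^2 + 31*n - 30) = (n - 5)*(n - 3)*(n^2 - 7*n + 10) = (n - 5)*(n - 3)*(n - 2)*(n - 5)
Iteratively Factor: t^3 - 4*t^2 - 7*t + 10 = (t - 5)*(t^2 + t - 2) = (t - 5)*(t + 2)*(t - 1)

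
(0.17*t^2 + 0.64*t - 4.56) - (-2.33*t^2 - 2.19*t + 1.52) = 2.5*t^2 + 2.83*t - 6.08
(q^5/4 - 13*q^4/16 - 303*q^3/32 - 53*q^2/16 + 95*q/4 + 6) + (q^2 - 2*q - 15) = q^5/4 - 13*q^4/16 - 303*q^3/32 - 37*q^2/16 + 87*q/4 - 9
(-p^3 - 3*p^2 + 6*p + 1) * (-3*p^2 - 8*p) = 3*p^5 + 17*p^4 + 6*p^3 - 51*p^2 - 8*p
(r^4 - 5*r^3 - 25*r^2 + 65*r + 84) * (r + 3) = r^5 - 2*r^4 - 40*r^3 - 10*r^2 + 279*r + 252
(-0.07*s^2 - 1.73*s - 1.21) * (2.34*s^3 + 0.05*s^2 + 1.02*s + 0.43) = -0.1638*s^5 - 4.0517*s^4 - 2.9893*s^3 - 1.8552*s^2 - 1.9781*s - 0.5203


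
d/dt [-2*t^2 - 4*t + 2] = -4*t - 4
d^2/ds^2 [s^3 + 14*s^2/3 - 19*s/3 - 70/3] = 6*s + 28/3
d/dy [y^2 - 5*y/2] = 2*y - 5/2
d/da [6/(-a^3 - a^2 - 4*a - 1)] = 6*(3*a^2 + 2*a + 4)/(a^3 + a^2 + 4*a + 1)^2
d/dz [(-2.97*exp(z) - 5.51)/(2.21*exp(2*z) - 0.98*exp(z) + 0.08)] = (6.5637*exp(2*z) + 24.3542*exp(z) - 5.6374)*exp(z)/(4.8841*exp(4*z) - 4.3316*exp(3*z) + 1.314*exp(2*z) - 0.1568*exp(z) + 0.0064)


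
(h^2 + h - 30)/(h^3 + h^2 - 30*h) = 1/h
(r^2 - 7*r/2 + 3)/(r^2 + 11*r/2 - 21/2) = (r - 2)/(r + 7)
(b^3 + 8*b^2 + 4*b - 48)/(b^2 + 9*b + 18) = (b^2 + 2*b - 8)/(b + 3)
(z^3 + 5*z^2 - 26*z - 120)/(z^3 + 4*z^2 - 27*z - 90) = (z + 4)/(z + 3)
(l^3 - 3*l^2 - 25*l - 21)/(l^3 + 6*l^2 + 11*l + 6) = (l - 7)/(l + 2)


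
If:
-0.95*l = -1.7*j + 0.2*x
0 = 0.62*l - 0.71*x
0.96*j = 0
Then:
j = 0.00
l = 0.00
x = 0.00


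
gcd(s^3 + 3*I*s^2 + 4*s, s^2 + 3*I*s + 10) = 1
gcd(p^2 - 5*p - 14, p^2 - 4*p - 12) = p + 2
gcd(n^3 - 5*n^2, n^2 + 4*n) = n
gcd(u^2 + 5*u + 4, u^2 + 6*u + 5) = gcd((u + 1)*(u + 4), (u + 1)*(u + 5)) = u + 1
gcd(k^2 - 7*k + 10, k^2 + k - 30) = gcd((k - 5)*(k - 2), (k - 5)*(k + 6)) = k - 5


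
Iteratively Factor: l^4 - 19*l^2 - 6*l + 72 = (l + 3)*(l^3 - 3*l^2 - 10*l + 24) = (l + 3)^2*(l^2 - 6*l + 8) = (l - 2)*(l + 3)^2*(l - 4)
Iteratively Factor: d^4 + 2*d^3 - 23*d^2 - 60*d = (d)*(d^3 + 2*d^2 - 23*d - 60) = d*(d + 4)*(d^2 - 2*d - 15) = d*(d - 5)*(d + 4)*(d + 3)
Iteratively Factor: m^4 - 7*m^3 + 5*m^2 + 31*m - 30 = (m + 2)*(m^3 - 9*m^2 + 23*m - 15) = (m - 3)*(m + 2)*(m^2 - 6*m + 5) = (m - 5)*(m - 3)*(m + 2)*(m - 1)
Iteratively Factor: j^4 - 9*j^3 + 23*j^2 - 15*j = (j)*(j^3 - 9*j^2 + 23*j - 15) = j*(j - 5)*(j^2 - 4*j + 3) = j*(j - 5)*(j - 3)*(j - 1)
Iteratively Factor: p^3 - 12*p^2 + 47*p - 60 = (p - 5)*(p^2 - 7*p + 12) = (p - 5)*(p - 3)*(p - 4)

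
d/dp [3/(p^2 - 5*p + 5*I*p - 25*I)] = 3*(-2*p + 5 - 5*I)/(p^2 - 5*p + 5*I*p - 25*I)^2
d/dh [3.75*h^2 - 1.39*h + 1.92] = 7.5*h - 1.39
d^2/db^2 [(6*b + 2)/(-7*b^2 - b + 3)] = 4*(-(3*b + 1)*(14*b + 1)^2 + (63*b + 10)*(7*b^2 + b - 3))/(7*b^2 + b - 3)^3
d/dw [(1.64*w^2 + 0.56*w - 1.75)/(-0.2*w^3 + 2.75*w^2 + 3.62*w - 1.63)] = (0.328*w^4 + 0.224*w^3 + 3.3468*w^2 + 4.2786*w + 5.4222)/(0.04*w^6 - 1.1*w^5 + 6.1145*w^4 + 20.562*w^3 + 4.1394*w^2 - 11.8012*w + 2.6569)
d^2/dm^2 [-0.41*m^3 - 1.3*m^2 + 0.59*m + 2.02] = -2.46*m - 2.6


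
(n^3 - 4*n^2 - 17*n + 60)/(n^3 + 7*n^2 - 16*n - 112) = (n^2 - 8*n + 15)/(n^2 + 3*n - 28)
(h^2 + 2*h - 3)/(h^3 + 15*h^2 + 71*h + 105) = (h - 1)/(h^2 + 12*h + 35)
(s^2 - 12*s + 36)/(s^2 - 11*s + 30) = (s - 6)/(s - 5)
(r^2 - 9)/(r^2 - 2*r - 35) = (9 - r^2)/(-r^2 + 2*r + 35)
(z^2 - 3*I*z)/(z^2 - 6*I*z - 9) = z/(z - 3*I)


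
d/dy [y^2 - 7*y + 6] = 2*y - 7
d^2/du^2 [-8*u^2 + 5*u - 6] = -16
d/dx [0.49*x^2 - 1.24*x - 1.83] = 0.98*x - 1.24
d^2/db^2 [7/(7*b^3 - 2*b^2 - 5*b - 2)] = 14*((2 - 21*b)*(-7*b^3 + 2*b^2 + 5*b + 2) - (-21*b^2 + 4*b + 5)^2)/(-7*b^3 + 2*b^2 + 5*b + 2)^3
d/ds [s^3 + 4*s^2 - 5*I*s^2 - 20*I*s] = 3*s^2 + s*(8 - 10*I) - 20*I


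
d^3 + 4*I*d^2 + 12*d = d*(d - 2*I)*(d + 6*I)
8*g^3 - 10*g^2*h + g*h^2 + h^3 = (-2*g + h)*(-g + h)*(4*g + h)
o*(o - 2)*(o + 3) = o^3 + o^2 - 6*o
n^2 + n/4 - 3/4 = (n - 3/4)*(n + 1)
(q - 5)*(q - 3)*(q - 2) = q^3 - 10*q^2 + 31*q - 30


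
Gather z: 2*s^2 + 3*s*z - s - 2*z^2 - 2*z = 2*s^2 - s - 2*z^2 + z*(3*s - 2)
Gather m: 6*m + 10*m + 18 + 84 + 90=16*m + 192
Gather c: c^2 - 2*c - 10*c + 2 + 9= c^2 - 12*c + 11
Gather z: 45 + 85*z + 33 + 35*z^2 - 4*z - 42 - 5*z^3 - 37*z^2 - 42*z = -5*z^3 - 2*z^2 + 39*z + 36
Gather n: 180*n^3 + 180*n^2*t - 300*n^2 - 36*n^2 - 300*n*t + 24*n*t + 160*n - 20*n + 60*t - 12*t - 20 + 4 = 180*n^3 + n^2*(180*t - 336) + n*(140 - 276*t) + 48*t - 16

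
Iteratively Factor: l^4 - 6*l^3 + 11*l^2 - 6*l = (l - 1)*(l^3 - 5*l^2 + 6*l) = (l - 3)*(l - 1)*(l^2 - 2*l) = l*(l - 3)*(l - 1)*(l - 2)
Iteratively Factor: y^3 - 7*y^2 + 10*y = (y)*(y^2 - 7*y + 10) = y*(y - 5)*(y - 2)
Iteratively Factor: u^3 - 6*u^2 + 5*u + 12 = (u + 1)*(u^2 - 7*u + 12) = (u - 4)*(u + 1)*(u - 3)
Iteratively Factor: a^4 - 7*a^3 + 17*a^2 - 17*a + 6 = (a - 2)*(a^3 - 5*a^2 + 7*a - 3) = (a - 3)*(a - 2)*(a^2 - 2*a + 1) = (a - 3)*(a - 2)*(a - 1)*(a - 1)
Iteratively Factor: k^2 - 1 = (k - 1)*(k + 1)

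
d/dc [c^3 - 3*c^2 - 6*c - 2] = 3*c^2 - 6*c - 6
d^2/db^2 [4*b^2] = 8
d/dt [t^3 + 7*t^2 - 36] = t*(3*t + 14)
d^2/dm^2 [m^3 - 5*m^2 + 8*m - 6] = 6*m - 10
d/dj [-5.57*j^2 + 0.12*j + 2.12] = 0.12 - 11.14*j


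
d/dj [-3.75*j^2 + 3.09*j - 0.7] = 3.09 - 7.5*j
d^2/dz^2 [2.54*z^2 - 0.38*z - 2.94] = 5.08000000000000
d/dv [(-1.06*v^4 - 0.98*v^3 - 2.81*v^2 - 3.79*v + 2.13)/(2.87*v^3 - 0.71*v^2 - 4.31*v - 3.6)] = (-3.0422*v^6 + 1.5052*v^5 + 22.4663*v^4 + 45.4662*v^3 + 1.6649*v^2 + 23.2566*v + 22.8243)/(8.2369*v^6 - 4.0754*v^5 - 24.2353*v^4 - 14.5438*v^3 + 23.6881*v^2 + 31.032*v + 12.96)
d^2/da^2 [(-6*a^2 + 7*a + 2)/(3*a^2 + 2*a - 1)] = 22*(9*a^3 + 9*a + 2)/(27*a^6 + 54*a^5 + 9*a^4 - 28*a^3 - 3*a^2 + 6*a - 1)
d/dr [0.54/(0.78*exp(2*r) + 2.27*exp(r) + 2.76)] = (-0.8424*exp(r) - 1.2258)*exp(r)/(0.78*exp(2*r) + 2.27*exp(r) + 2.76)^2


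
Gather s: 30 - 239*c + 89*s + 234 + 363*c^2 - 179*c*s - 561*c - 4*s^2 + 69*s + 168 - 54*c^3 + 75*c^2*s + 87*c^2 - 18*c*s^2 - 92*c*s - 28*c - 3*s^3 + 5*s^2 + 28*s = -54*c^3 + 450*c^2 - 828*c - 3*s^3 + s^2*(1 - 18*c) + s*(75*c^2 - 271*c + 186) + 432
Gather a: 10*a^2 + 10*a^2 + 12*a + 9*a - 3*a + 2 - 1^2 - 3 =20*a^2 + 18*a - 2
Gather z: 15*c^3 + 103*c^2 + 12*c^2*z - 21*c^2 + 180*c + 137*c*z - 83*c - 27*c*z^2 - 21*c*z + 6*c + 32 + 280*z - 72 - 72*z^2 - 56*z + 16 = 15*c^3 + 82*c^2 + 103*c + z^2*(-27*c - 72) + z*(12*c^2 + 116*c + 224) - 24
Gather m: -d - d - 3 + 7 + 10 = 14 - 2*d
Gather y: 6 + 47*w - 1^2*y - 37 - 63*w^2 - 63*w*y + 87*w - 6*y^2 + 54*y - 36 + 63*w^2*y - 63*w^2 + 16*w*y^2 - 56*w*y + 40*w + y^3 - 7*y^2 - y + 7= -126*w^2 + 174*w + y^3 + y^2*(16*w - 13) + y*(63*w^2 - 119*w + 52) - 60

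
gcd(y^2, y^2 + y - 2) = 1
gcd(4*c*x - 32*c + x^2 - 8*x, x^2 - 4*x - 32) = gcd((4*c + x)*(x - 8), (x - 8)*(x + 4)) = x - 8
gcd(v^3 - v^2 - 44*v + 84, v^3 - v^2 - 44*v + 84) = v^3 - v^2 - 44*v + 84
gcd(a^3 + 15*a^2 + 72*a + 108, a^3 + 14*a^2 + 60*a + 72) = a^2 + 12*a + 36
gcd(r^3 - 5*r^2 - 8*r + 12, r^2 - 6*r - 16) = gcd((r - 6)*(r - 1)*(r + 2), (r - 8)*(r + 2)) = r + 2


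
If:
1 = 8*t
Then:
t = 1/8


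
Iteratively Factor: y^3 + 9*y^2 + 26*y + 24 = (y + 3)*(y^2 + 6*y + 8) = (y + 2)*(y + 3)*(y + 4)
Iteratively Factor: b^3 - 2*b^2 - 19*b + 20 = (b + 4)*(b^2 - 6*b + 5) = (b - 1)*(b + 4)*(b - 5)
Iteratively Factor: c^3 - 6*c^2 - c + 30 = (c - 3)*(c^2 - 3*c - 10) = (c - 3)*(c + 2)*(c - 5)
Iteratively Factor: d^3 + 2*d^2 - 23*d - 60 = (d + 4)*(d^2 - 2*d - 15) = (d + 3)*(d + 4)*(d - 5)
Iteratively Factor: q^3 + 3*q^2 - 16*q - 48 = (q + 4)*(q^2 - q - 12) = (q - 4)*(q + 4)*(q + 3)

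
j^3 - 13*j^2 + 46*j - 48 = (j - 8)*(j - 3)*(j - 2)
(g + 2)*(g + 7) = g^2 + 9*g + 14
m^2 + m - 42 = (m - 6)*(m + 7)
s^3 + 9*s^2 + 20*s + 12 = (s + 1)*(s + 2)*(s + 6)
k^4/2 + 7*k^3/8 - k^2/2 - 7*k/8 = k*(k/2 + 1/2)*(k - 1)*(k + 7/4)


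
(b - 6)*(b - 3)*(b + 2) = b^3 - 7*b^2 + 36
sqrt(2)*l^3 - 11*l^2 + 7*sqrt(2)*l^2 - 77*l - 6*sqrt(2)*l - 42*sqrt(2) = (l + 7)*(l - 6*sqrt(2))*(sqrt(2)*l + 1)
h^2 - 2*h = h*(h - 2)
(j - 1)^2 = j^2 - 2*j + 1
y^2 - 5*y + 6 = (y - 3)*(y - 2)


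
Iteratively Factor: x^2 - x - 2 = (x + 1)*(x - 2)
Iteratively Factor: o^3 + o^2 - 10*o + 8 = (o - 1)*(o^2 + 2*o - 8) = (o - 1)*(o + 4)*(o - 2)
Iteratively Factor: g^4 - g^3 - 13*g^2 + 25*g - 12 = (g + 4)*(g^3 - 5*g^2 + 7*g - 3) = (g - 1)*(g + 4)*(g^2 - 4*g + 3) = (g - 1)^2*(g + 4)*(g - 3)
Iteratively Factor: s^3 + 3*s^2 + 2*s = (s)*(s^2 + 3*s + 2) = s*(s + 1)*(s + 2)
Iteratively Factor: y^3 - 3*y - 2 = (y + 1)*(y^2 - y - 2) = (y + 1)^2*(y - 2)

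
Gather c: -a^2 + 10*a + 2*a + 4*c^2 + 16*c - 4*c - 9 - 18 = -a^2 + 12*a + 4*c^2 + 12*c - 27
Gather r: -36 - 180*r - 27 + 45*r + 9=-135*r - 54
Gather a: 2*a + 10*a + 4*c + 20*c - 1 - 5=12*a + 24*c - 6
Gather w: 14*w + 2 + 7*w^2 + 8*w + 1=7*w^2 + 22*w + 3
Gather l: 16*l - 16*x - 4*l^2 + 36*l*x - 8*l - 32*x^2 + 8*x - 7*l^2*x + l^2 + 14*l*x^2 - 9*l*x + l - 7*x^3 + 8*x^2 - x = l^2*(-7*x - 3) + l*(14*x^2 + 27*x + 9) - 7*x^3 - 24*x^2 - 9*x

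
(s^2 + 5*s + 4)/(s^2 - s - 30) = (s^2 + 5*s + 4)/(s^2 - s - 30)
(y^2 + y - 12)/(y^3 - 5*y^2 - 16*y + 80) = (y - 3)/(y^2 - 9*y + 20)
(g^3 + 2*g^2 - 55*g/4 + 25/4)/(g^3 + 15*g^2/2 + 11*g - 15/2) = (g - 5/2)/(g + 3)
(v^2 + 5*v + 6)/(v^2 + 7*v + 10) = (v + 3)/(v + 5)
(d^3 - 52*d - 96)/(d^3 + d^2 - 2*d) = (d^2 - 2*d - 48)/(d*(d - 1))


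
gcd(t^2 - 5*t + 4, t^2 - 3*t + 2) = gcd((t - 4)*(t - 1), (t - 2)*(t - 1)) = t - 1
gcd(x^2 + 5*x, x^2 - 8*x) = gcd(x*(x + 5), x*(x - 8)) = x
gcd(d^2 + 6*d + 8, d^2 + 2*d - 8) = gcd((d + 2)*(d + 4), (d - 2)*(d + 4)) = d + 4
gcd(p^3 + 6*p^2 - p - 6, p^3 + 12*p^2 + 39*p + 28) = p + 1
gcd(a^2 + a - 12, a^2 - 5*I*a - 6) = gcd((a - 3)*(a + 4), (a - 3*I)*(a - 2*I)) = 1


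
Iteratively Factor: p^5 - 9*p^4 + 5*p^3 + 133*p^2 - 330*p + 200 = (p - 2)*(p^4 - 7*p^3 - 9*p^2 + 115*p - 100) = (p - 5)*(p - 2)*(p^3 - 2*p^2 - 19*p + 20) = (p - 5)*(p - 2)*(p - 1)*(p^2 - p - 20) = (p - 5)^2*(p - 2)*(p - 1)*(p + 4)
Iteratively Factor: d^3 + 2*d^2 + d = (d)*(d^2 + 2*d + 1) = d*(d + 1)*(d + 1)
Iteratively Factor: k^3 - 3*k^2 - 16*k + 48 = (k - 3)*(k^2 - 16) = (k - 4)*(k - 3)*(k + 4)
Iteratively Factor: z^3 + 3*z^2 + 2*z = (z + 1)*(z^2 + 2*z) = (z + 1)*(z + 2)*(z)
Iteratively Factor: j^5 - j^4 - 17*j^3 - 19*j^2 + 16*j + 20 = (j + 2)*(j^4 - 3*j^3 - 11*j^2 + 3*j + 10) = (j - 1)*(j + 2)*(j^3 - 2*j^2 - 13*j - 10) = (j - 1)*(j + 2)^2*(j^2 - 4*j - 5) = (j - 1)*(j + 1)*(j + 2)^2*(j - 5)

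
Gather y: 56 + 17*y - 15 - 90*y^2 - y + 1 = -90*y^2 + 16*y + 42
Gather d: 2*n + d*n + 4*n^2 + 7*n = d*n + 4*n^2 + 9*n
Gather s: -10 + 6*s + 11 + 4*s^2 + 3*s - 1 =4*s^2 + 9*s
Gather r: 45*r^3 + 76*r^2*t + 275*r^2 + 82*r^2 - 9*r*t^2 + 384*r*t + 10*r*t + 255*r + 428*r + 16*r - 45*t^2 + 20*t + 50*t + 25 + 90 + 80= 45*r^3 + r^2*(76*t + 357) + r*(-9*t^2 + 394*t + 699) - 45*t^2 + 70*t + 195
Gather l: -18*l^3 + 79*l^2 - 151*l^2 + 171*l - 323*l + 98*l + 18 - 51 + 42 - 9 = -18*l^3 - 72*l^2 - 54*l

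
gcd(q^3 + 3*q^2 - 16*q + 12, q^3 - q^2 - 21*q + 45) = 1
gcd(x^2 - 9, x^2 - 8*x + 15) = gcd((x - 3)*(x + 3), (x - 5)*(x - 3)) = x - 3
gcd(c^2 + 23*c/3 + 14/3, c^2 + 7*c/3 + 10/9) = c + 2/3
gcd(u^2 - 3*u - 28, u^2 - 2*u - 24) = u + 4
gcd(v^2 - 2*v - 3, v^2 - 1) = v + 1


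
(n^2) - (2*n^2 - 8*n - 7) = -n^2 + 8*n + 7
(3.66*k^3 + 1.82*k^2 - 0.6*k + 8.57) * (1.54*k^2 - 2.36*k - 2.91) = 5.6364*k^5 - 5.8348*k^4 - 15.8698*k^3 + 9.3176*k^2 - 18.4792*k - 24.9387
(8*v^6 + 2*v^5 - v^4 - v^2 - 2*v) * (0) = 0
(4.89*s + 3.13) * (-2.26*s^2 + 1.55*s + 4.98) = -11.0514*s^3 + 0.5057*s^2 + 29.2037*s + 15.5874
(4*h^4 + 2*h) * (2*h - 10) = 8*h^5 - 40*h^4 + 4*h^2 - 20*h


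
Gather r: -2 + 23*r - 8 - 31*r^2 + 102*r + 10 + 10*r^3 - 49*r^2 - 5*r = 10*r^3 - 80*r^2 + 120*r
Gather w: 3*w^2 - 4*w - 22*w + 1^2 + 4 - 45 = 3*w^2 - 26*w - 40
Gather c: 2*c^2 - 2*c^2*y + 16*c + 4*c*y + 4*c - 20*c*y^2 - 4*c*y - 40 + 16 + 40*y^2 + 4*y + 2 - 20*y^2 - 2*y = c^2*(2 - 2*y) + c*(20 - 20*y^2) + 20*y^2 + 2*y - 22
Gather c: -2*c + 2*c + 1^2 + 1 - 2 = 0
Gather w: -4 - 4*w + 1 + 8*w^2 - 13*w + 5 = 8*w^2 - 17*w + 2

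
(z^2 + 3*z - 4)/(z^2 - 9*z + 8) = (z + 4)/(z - 8)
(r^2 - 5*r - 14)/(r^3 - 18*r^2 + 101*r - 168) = (r + 2)/(r^2 - 11*r + 24)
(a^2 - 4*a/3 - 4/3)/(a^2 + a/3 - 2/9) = 3*(a - 2)/(3*a - 1)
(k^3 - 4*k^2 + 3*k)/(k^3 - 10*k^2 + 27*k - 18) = k/(k - 6)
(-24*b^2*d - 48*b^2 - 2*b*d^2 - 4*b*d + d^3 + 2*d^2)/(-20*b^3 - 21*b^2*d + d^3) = (6*b*d + 12*b - d^2 - 2*d)/(5*b^2 + 4*b*d - d^2)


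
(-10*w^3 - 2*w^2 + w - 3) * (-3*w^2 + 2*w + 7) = 30*w^5 - 14*w^4 - 77*w^3 - 3*w^2 + w - 21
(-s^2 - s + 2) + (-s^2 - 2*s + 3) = -2*s^2 - 3*s + 5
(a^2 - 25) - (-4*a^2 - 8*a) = 5*a^2 + 8*a - 25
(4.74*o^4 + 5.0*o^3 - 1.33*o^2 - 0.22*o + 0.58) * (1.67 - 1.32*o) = -6.2568*o^5 + 1.3158*o^4 + 10.1056*o^3 - 1.9307*o^2 - 1.133*o + 0.9686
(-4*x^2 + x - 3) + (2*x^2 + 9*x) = -2*x^2 + 10*x - 3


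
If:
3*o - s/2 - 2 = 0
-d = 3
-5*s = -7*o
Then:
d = -3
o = 20/23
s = 28/23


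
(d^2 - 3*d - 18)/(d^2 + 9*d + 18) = (d - 6)/(d + 6)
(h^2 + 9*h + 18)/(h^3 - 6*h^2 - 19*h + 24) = (h + 6)/(h^2 - 9*h + 8)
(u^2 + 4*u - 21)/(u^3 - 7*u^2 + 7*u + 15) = (u + 7)/(u^2 - 4*u - 5)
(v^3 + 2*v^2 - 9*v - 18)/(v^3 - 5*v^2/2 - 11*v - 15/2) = 2*(-v^3 - 2*v^2 + 9*v + 18)/(-2*v^3 + 5*v^2 + 22*v + 15)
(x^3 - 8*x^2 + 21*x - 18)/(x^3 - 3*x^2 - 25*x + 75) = (x^2 - 5*x + 6)/(x^2 - 25)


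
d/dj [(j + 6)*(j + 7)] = 2*j + 13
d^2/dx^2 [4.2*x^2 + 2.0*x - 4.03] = 8.40000000000000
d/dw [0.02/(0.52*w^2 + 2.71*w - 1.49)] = (-0.0208*w - 0.0542)/(0.52*w^2 + 2.71*w - 1.49)^2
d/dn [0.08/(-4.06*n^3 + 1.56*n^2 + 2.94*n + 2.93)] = (0.9744*n^2 - 0.2496*n - 0.2352)/(-4.06*n^3 + 1.56*n^2 + 2.94*n + 2.93)^2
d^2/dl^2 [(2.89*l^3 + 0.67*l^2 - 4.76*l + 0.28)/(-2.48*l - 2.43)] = (-35.549312*l^3 - 104.497776*l^2 - 102.390966*l - 68.728118)/(15.252992*l^3 + 44.836416*l^2 + 43.932456*l + 14.348907)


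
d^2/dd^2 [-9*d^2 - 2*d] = -18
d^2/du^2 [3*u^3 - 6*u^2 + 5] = 18*u - 12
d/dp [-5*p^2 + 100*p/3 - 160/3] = 100/3 - 10*p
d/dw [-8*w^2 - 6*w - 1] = -16*w - 6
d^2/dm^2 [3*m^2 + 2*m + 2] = 6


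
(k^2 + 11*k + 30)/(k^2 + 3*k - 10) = (k + 6)/(k - 2)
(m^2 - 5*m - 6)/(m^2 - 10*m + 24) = (m + 1)/(m - 4)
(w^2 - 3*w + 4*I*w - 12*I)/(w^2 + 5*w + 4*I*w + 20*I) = (w - 3)/(w + 5)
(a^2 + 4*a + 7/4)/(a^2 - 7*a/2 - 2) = (a + 7/2)/(a - 4)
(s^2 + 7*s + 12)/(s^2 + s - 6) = (s + 4)/(s - 2)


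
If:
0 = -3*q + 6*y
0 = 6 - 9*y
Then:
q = 4/3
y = 2/3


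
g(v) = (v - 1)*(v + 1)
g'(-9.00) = -18.00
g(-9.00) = 80.00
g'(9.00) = 18.00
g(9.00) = 80.00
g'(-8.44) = -16.88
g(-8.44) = 70.23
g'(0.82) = 1.64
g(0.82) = -0.33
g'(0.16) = 0.32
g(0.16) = -0.97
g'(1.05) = 2.10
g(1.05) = 0.10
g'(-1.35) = -2.70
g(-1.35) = 0.82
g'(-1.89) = -3.78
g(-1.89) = 2.57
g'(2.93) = 5.86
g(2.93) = 7.58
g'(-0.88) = -1.76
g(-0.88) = -0.23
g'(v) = 2*v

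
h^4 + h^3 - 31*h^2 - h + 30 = (h - 5)*(h - 1)*(h + 1)*(h + 6)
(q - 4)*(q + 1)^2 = q^3 - 2*q^2 - 7*q - 4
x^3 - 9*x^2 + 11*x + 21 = (x - 7)*(x - 3)*(x + 1)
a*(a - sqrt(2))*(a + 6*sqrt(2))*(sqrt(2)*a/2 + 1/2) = sqrt(2)*a^4/2 + 11*a^3/2 - 7*sqrt(2)*a^2/2 - 6*a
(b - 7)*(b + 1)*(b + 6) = b^3 - 43*b - 42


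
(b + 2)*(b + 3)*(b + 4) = b^3 + 9*b^2 + 26*b + 24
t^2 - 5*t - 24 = (t - 8)*(t + 3)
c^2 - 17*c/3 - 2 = (c - 6)*(c + 1/3)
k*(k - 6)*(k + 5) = k^3 - k^2 - 30*k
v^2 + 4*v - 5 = (v - 1)*(v + 5)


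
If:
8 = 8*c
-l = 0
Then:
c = 1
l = 0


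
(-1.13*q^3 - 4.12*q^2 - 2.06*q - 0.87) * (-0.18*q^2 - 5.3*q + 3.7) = 0.2034*q^5 + 6.7306*q^4 + 18.0258*q^3 - 4.1694*q^2 - 3.011*q - 3.219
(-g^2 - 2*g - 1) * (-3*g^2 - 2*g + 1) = 3*g^4 + 8*g^3 + 6*g^2 - 1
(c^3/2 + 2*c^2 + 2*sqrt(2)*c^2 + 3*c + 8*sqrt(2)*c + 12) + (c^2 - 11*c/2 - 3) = c^3/2 + 2*sqrt(2)*c^2 + 3*c^2 - 5*c/2 + 8*sqrt(2)*c + 9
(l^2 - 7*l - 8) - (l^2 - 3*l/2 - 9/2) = -11*l/2 - 7/2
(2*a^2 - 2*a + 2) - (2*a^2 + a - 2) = 4 - 3*a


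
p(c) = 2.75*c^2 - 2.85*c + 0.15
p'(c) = 5.5*c - 2.85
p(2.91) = 15.14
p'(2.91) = 13.16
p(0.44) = -0.57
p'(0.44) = -0.43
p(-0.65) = 3.16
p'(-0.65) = -6.42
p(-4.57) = 70.61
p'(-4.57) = -27.98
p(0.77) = -0.41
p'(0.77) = 1.38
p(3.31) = 20.85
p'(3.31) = 15.36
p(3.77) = 28.49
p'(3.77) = 17.88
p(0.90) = -0.19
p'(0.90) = 2.10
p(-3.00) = 33.45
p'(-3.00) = -19.35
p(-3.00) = 33.45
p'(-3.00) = -19.35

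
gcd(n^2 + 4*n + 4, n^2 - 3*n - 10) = n + 2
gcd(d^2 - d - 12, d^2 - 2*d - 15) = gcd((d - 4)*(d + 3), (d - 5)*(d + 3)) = d + 3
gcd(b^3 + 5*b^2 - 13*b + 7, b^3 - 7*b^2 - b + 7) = b - 1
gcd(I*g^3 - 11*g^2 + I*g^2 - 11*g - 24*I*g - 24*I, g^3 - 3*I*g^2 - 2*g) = 1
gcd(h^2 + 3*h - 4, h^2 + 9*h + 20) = h + 4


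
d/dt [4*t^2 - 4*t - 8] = 8*t - 4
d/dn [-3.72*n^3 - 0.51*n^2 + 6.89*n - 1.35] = -11.16*n^2 - 1.02*n + 6.89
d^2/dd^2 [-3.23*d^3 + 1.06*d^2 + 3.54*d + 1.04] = 2.12 - 19.38*d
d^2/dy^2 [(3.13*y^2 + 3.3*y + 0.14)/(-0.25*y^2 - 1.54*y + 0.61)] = (1.9976*y^3 - 2.91645*y^2 - 3.3429*y - 9.236134)/(0.015625*y^6 + 0.28875*y^5 + 1.664325*y^4 + 2.243164*y^3 - 4.060953*y^2 + 1.719102*y - 0.226981)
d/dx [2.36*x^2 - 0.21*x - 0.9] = 4.72*x - 0.21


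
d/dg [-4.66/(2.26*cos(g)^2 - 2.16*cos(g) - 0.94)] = (10.0656 - 21.0632*cos(g))*sin(g)/(-2.26*cos(g)^2 + 2.16*cos(g) + 0.94)^2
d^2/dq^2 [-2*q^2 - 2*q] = -4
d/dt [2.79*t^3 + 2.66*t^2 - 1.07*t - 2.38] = 8.37*t^2 + 5.32*t - 1.07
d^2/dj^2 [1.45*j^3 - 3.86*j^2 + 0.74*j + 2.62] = 8.7*j - 7.72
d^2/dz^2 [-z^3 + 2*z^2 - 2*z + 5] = 4 - 6*z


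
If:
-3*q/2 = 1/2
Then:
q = -1/3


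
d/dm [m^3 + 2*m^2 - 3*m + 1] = 3*m^2 + 4*m - 3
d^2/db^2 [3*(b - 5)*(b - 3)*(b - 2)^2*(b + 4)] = 60*b^3 - 288*b^2 + 54*b + 672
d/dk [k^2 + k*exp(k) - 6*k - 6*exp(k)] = k*exp(k) + 2*k - 5*exp(k) - 6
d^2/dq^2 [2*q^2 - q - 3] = 4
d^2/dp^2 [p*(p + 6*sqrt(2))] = 2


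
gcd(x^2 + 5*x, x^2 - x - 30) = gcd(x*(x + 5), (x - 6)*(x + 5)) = x + 5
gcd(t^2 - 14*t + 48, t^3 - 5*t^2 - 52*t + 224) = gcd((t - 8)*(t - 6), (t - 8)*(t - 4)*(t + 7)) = t - 8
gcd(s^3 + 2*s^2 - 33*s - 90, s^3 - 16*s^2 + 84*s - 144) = s - 6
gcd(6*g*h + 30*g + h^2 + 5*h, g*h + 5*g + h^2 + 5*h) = h + 5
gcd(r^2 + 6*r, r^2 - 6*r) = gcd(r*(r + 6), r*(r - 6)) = r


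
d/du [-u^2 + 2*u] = 2 - 2*u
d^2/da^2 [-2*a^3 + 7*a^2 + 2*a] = 14 - 12*a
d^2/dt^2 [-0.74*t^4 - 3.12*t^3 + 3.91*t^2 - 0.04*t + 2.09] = -8.88*t^2 - 18.72*t + 7.82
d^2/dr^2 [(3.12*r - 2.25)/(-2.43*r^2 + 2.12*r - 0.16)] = (-(3.12*r - 2.25)*(4.86*r - 2.12)*(9.72*r - 4.24) + (45.4896*r - 24.1638)*(2.43*r^2 - 2.12*r + 0.16))/(2.43*r^2 - 2.12*r + 0.16)^3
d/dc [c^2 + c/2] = 2*c + 1/2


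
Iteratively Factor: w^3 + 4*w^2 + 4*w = (w + 2)*(w^2 + 2*w) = w*(w + 2)*(w + 2)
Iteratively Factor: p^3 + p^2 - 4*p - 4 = (p + 2)*(p^2 - p - 2) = (p - 2)*(p + 2)*(p + 1)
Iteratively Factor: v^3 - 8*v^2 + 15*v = (v - 3)*(v^2 - 5*v) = v*(v - 3)*(v - 5)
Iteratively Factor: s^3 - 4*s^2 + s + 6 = (s - 2)*(s^2 - 2*s - 3) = (s - 3)*(s - 2)*(s + 1)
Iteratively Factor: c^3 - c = (c)*(c^2 - 1) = c*(c - 1)*(c + 1)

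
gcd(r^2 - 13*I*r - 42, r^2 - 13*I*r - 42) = r^2 - 13*I*r - 42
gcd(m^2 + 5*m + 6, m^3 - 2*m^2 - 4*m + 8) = m + 2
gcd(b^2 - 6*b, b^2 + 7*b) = b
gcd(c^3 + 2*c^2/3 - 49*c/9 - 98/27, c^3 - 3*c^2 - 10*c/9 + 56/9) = c - 7/3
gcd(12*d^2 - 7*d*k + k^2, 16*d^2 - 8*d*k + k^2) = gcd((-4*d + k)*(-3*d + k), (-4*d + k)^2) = 4*d - k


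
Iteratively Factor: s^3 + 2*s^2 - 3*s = (s + 3)*(s^2 - s) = (s - 1)*(s + 3)*(s)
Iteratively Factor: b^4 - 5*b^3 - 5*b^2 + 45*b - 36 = (b - 3)*(b^3 - 2*b^2 - 11*b + 12) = (b - 3)*(b + 3)*(b^2 - 5*b + 4) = (b - 4)*(b - 3)*(b + 3)*(b - 1)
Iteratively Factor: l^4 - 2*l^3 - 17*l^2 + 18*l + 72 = (l - 3)*(l^3 + l^2 - 14*l - 24) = (l - 3)*(l + 2)*(l^2 - l - 12) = (l - 3)*(l + 2)*(l + 3)*(l - 4)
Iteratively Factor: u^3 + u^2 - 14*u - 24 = (u + 2)*(u^2 - u - 12) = (u + 2)*(u + 3)*(u - 4)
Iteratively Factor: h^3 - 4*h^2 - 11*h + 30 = (h - 2)*(h^2 - 2*h - 15) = (h - 5)*(h - 2)*(h + 3)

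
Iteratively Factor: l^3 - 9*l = (l - 3)*(l^2 + 3*l) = (l - 3)*(l + 3)*(l)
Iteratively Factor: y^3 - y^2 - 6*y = (y + 2)*(y^2 - 3*y) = y*(y + 2)*(y - 3)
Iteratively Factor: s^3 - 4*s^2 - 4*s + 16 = (s - 2)*(s^2 - 2*s - 8) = (s - 4)*(s - 2)*(s + 2)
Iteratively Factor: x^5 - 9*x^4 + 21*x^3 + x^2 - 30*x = (x)*(x^4 - 9*x^3 + 21*x^2 + x - 30) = x*(x - 3)*(x^3 - 6*x^2 + 3*x + 10) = x*(x - 3)*(x + 1)*(x^2 - 7*x + 10) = x*(x - 5)*(x - 3)*(x + 1)*(x - 2)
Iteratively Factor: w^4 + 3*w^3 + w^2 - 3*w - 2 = (w + 1)*(w^3 + 2*w^2 - w - 2) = (w - 1)*(w + 1)*(w^2 + 3*w + 2) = (w - 1)*(w + 1)^2*(w + 2)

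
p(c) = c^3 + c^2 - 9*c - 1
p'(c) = 3*c^2 + 2*c - 9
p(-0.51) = 3.72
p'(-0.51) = -9.24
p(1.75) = -8.33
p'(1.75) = 3.69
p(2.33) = -3.89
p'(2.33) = 11.95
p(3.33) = 17.04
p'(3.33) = 30.93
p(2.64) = 0.61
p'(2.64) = 17.19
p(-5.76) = -107.09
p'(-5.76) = 79.01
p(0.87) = -7.41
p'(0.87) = -4.99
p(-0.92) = 7.35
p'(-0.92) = -8.30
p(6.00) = 197.00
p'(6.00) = 111.00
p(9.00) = 728.00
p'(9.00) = 252.00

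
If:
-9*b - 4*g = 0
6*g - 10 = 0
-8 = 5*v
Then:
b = -20/27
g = 5/3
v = -8/5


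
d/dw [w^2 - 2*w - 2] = 2*w - 2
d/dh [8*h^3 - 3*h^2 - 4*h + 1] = 24*h^2 - 6*h - 4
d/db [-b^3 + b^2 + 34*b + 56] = -3*b^2 + 2*b + 34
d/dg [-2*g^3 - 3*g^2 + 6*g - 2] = -6*g^2 - 6*g + 6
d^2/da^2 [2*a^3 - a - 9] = 12*a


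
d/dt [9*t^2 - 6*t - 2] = 18*t - 6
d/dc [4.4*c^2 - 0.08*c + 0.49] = 8.8*c - 0.08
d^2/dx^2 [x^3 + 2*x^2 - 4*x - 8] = 6*x + 4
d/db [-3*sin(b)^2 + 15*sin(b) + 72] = 3*(5 - 2*sin(b))*cos(b)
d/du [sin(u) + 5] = cos(u)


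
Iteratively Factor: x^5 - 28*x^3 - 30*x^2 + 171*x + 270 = (x + 3)*(x^4 - 3*x^3 - 19*x^2 + 27*x + 90) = (x - 5)*(x + 3)*(x^3 + 2*x^2 - 9*x - 18) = (x - 5)*(x - 3)*(x + 3)*(x^2 + 5*x + 6) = (x - 5)*(x - 3)*(x + 3)^2*(x + 2)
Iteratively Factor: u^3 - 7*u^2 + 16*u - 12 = (u - 2)*(u^2 - 5*u + 6) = (u - 3)*(u - 2)*(u - 2)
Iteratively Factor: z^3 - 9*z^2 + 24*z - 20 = (z - 2)*(z^2 - 7*z + 10) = (z - 5)*(z - 2)*(z - 2)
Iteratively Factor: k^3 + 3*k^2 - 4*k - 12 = (k + 2)*(k^2 + k - 6) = (k + 2)*(k + 3)*(k - 2)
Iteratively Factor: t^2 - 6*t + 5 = (t - 1)*(t - 5)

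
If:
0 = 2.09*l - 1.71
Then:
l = 0.82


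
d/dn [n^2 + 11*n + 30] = 2*n + 11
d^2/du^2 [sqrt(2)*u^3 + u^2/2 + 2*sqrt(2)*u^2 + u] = 6*sqrt(2)*u + 1 + 4*sqrt(2)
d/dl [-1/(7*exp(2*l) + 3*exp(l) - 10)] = (14*exp(l) + 3)*exp(l)/(7*exp(2*l) + 3*exp(l) - 10)^2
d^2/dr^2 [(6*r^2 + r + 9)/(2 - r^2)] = 2*(-r^3 - 63*r^2 - 6*r - 42)/(r^6 - 6*r^4 + 12*r^2 - 8)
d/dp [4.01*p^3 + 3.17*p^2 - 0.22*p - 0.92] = 12.03*p^2 + 6.34*p - 0.22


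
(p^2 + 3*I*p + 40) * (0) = 0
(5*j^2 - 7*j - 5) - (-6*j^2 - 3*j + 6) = 11*j^2 - 4*j - 11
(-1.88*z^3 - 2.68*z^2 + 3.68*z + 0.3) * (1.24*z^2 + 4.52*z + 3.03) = -2.3312*z^5 - 11.8208*z^4 - 13.2468*z^3 + 8.8852*z^2 + 12.5064*z + 0.909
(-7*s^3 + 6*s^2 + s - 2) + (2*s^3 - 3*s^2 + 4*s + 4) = -5*s^3 + 3*s^2 + 5*s + 2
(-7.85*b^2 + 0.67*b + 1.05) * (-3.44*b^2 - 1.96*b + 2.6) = 27.004*b^4 + 13.0812*b^3 - 25.3352*b^2 - 0.316*b + 2.73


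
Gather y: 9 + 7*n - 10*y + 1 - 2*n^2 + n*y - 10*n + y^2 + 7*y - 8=-2*n^2 - 3*n + y^2 + y*(n - 3) + 2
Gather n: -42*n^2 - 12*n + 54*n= -42*n^2 + 42*n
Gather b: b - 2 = b - 2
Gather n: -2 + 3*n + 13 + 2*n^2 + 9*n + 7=2*n^2 + 12*n + 18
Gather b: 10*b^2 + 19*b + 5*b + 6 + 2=10*b^2 + 24*b + 8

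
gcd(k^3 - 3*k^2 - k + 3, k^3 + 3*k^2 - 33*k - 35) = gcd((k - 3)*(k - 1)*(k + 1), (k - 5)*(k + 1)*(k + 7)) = k + 1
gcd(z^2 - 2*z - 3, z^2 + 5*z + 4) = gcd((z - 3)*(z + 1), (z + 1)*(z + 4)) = z + 1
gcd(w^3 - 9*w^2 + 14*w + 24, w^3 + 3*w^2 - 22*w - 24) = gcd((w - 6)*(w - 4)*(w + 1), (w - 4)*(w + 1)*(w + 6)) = w^2 - 3*w - 4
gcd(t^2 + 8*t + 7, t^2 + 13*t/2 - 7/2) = t + 7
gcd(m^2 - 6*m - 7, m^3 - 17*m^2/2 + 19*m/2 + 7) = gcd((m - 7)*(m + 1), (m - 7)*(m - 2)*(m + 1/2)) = m - 7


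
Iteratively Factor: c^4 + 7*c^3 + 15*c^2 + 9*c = (c + 3)*(c^3 + 4*c^2 + 3*c) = (c + 3)^2*(c^2 + c) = (c + 1)*(c + 3)^2*(c)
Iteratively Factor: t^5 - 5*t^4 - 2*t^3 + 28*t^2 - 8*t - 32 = (t + 1)*(t^4 - 6*t^3 + 4*t^2 + 24*t - 32) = (t - 2)*(t + 1)*(t^3 - 4*t^2 - 4*t + 16) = (t - 2)^2*(t + 1)*(t^2 - 2*t - 8) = (t - 2)^2*(t + 1)*(t + 2)*(t - 4)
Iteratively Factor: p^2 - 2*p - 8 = (p - 4)*(p + 2)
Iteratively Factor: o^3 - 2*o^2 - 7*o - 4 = (o + 1)*(o^2 - 3*o - 4) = (o + 1)^2*(o - 4)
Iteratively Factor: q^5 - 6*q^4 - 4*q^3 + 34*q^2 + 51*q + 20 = (q - 5)*(q^4 - q^3 - 9*q^2 - 11*q - 4) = (q - 5)*(q + 1)*(q^3 - 2*q^2 - 7*q - 4) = (q - 5)*(q + 1)^2*(q^2 - 3*q - 4) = (q - 5)*(q + 1)^3*(q - 4)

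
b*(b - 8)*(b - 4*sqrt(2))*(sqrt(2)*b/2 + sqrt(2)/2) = sqrt(2)*b^4/2 - 7*sqrt(2)*b^3/2 - 4*b^3 - 4*sqrt(2)*b^2 + 28*b^2 + 32*b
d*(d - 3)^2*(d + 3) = d^4 - 3*d^3 - 9*d^2 + 27*d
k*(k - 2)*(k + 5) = k^3 + 3*k^2 - 10*k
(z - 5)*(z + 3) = z^2 - 2*z - 15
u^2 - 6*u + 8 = (u - 4)*(u - 2)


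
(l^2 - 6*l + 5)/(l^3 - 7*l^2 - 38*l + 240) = (l - 1)/(l^2 - 2*l - 48)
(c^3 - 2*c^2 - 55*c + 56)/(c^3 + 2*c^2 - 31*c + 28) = (c - 8)/(c - 4)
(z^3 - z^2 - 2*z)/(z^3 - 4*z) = (z + 1)/(z + 2)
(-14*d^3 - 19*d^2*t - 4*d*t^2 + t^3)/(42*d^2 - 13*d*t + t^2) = (2*d^2 + 3*d*t + t^2)/(-6*d + t)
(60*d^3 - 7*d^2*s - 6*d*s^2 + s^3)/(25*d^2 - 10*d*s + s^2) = (-12*d^2 - d*s + s^2)/(-5*d + s)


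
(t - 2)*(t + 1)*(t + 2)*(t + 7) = t^4 + 8*t^3 + 3*t^2 - 32*t - 28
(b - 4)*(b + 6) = b^2 + 2*b - 24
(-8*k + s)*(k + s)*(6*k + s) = -48*k^3 - 50*k^2*s - k*s^2 + s^3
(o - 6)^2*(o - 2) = o^3 - 14*o^2 + 60*o - 72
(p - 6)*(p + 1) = p^2 - 5*p - 6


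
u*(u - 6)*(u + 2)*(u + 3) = u^4 - u^3 - 24*u^2 - 36*u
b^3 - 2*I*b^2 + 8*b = b*(b - 4*I)*(b + 2*I)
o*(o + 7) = o^2 + 7*o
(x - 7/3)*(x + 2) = x^2 - x/3 - 14/3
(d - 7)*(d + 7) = d^2 - 49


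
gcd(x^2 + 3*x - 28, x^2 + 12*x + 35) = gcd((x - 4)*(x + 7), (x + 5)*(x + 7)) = x + 7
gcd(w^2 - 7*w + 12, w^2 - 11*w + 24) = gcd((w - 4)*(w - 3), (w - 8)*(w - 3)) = w - 3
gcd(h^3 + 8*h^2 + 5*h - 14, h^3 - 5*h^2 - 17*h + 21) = h - 1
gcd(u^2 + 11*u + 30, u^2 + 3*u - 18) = u + 6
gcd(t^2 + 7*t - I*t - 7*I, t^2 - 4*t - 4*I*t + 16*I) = 1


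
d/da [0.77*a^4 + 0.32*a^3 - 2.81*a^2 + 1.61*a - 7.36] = 3.08*a^3 + 0.96*a^2 - 5.62*a + 1.61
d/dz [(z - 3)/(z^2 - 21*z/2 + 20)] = 2*(-2*z^2 + 12*z - 23)/(4*z^4 - 84*z^3 + 601*z^2 - 1680*z + 1600)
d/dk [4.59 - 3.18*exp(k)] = -3.18*exp(k)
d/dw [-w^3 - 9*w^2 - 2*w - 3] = -3*w^2 - 18*w - 2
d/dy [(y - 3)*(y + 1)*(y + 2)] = 3*y^2 - 7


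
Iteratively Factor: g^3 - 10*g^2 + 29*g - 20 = (g - 4)*(g^2 - 6*g + 5) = (g - 5)*(g - 4)*(g - 1)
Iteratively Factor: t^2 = (t)*(t)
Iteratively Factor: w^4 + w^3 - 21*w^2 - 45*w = (w - 5)*(w^3 + 6*w^2 + 9*w) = (w - 5)*(w + 3)*(w^2 + 3*w) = (w - 5)*(w + 3)^2*(w)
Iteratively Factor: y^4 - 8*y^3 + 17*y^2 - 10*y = (y - 5)*(y^3 - 3*y^2 + 2*y) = (y - 5)*(y - 1)*(y^2 - 2*y) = y*(y - 5)*(y - 1)*(y - 2)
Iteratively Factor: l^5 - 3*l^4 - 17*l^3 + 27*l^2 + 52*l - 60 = (l + 2)*(l^4 - 5*l^3 - 7*l^2 + 41*l - 30) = (l - 1)*(l + 2)*(l^3 - 4*l^2 - 11*l + 30) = (l - 5)*(l - 1)*(l + 2)*(l^2 + l - 6) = (l - 5)*(l - 1)*(l + 2)*(l + 3)*(l - 2)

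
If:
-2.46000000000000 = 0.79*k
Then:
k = -3.11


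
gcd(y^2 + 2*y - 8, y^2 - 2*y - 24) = y + 4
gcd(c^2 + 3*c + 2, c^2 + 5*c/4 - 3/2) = c + 2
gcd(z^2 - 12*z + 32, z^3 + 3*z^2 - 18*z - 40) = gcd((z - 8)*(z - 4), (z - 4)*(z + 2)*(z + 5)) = z - 4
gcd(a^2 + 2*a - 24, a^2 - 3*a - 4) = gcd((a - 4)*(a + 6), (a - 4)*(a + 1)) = a - 4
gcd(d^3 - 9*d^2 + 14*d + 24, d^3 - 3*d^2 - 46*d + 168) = d^2 - 10*d + 24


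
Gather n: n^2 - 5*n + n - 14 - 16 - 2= n^2 - 4*n - 32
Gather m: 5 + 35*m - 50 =35*m - 45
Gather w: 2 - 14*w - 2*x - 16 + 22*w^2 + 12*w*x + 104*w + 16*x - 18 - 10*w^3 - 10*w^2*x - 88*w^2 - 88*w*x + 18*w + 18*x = -10*w^3 + w^2*(-10*x - 66) + w*(108 - 76*x) + 32*x - 32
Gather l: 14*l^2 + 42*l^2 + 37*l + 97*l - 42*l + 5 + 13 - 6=56*l^2 + 92*l + 12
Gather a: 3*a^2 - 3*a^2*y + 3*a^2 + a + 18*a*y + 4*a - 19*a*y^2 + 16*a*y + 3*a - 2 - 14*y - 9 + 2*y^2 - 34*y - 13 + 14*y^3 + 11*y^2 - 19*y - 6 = a^2*(6 - 3*y) + a*(-19*y^2 + 34*y + 8) + 14*y^3 + 13*y^2 - 67*y - 30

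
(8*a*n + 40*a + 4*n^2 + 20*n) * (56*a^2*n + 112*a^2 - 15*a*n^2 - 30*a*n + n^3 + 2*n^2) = 448*a^3*n^2 + 3136*a^3*n + 4480*a^3 + 104*a^2*n^3 + 728*a^2*n^2 + 1040*a^2*n - 52*a*n^4 - 364*a*n^3 - 520*a*n^2 + 4*n^5 + 28*n^4 + 40*n^3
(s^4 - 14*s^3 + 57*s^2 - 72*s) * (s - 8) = s^5 - 22*s^4 + 169*s^3 - 528*s^2 + 576*s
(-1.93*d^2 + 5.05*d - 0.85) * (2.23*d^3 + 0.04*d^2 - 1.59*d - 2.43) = -4.3039*d^5 + 11.1843*d^4 + 1.3752*d^3 - 3.3736*d^2 - 10.92*d + 2.0655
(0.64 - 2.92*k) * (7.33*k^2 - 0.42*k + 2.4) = -21.4036*k^3 + 5.9176*k^2 - 7.2768*k + 1.536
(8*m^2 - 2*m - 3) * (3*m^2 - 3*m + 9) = 24*m^4 - 30*m^3 + 69*m^2 - 9*m - 27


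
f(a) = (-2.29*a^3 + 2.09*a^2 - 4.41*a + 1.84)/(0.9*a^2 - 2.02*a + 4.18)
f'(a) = (2.02 - 1.8*a)*(-2.29*a^3 + 2.09*a^2 - 4.41*a + 1.84)/(0.9*a^2 - 2.02*a + 4.18)^2 + (-6.87*a^2 + 4.18*a - 4.41)/(0.9*a^2 - 2.02*a + 4.18) = (-2.061*a^4 + 9.2516*a^3 - 28.9694*a^2 + 14.1604*a - 14.717)/(0.81*a^4 - 3.636*a^3 + 11.6044*a^2 - 16.8872*a + 17.4724)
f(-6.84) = 14.35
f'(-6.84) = -2.47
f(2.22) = -5.50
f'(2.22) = -4.39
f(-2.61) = 4.38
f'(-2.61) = -2.10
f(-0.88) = 1.34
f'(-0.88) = -1.29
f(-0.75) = 1.18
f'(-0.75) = -1.20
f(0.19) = 0.28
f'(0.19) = -0.89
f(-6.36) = 13.17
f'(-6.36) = -2.46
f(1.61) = -2.88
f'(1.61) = -3.97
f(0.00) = 0.44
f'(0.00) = -0.84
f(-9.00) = 19.74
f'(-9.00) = -2.51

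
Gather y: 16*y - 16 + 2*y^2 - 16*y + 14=2*y^2 - 2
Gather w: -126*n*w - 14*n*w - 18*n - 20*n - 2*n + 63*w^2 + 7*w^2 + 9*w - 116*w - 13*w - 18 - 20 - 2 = -40*n + 70*w^2 + w*(-140*n - 120) - 40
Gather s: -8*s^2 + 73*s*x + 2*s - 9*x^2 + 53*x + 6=-8*s^2 + s*(73*x + 2) - 9*x^2 + 53*x + 6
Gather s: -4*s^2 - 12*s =-4*s^2 - 12*s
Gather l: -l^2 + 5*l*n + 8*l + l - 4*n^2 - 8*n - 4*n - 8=-l^2 + l*(5*n + 9) - 4*n^2 - 12*n - 8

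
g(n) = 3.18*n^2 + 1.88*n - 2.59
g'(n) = 6.36*n + 1.88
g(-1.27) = 0.15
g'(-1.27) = -6.20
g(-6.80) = 131.67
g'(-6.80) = -41.37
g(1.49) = 7.27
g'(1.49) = 11.36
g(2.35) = 19.39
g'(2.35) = 16.83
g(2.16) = 16.31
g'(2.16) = 15.62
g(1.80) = 11.10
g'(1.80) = 13.33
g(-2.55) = 13.29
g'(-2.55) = -14.34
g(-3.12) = 22.50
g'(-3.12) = -17.96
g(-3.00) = 20.39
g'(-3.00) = -17.20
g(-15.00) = 684.71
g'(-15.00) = -93.52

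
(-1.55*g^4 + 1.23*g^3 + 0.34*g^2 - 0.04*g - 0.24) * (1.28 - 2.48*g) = 3.844*g^5 - 5.0344*g^4 + 0.7312*g^3 + 0.5344*g^2 + 0.544*g - 0.3072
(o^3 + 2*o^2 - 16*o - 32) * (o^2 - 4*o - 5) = o^5 - 2*o^4 - 29*o^3 + 22*o^2 + 208*o + 160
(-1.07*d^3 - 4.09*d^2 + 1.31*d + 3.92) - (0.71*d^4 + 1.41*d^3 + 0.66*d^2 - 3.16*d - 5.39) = -0.71*d^4 - 2.48*d^3 - 4.75*d^2 + 4.47*d + 9.31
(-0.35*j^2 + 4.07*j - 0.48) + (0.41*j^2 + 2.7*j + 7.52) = 0.06*j^2 + 6.77*j + 7.04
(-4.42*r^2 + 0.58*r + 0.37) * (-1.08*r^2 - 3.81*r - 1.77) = 4.7736*r^4 + 16.2138*r^3 + 5.214*r^2 - 2.4363*r - 0.6549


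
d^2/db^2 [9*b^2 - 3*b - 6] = 18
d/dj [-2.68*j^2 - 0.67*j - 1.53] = -5.36*j - 0.67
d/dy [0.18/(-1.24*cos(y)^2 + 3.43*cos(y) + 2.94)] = (0.6174 - 0.4464*cos(y))*sin(y)/(-1.24*cos(y)^2 + 3.43*cos(y) + 2.94)^2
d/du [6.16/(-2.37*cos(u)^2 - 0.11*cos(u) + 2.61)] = -(29.1984*cos(u) + 0.6776)*sin(u)/(2.37*cos(u)^2 + 0.11*cos(u) - 2.61)^2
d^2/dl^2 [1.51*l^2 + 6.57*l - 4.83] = 3.02000000000000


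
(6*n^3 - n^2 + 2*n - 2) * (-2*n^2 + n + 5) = -12*n^5 + 8*n^4 + 25*n^3 + n^2 + 8*n - 10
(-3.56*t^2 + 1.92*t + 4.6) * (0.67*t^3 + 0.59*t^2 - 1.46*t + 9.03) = -2.3852*t^5 - 0.814*t^4 + 9.4124*t^3 - 32.236*t^2 + 10.6216*t + 41.538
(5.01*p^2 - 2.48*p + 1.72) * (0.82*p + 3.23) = 4.1082*p^3 + 14.1487*p^2 - 6.6*p + 5.5556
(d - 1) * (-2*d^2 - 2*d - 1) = -2*d^3 + d + 1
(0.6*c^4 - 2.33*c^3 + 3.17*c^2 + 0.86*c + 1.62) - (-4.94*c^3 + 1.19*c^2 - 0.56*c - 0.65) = 0.6*c^4 + 2.61*c^3 + 1.98*c^2 + 1.42*c + 2.27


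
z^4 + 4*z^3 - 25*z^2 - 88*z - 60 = (z - 5)*(z + 1)*(z + 2)*(z + 6)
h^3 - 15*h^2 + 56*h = h*(h - 8)*(h - 7)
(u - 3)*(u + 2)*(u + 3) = u^3 + 2*u^2 - 9*u - 18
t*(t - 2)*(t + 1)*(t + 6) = t^4 + 5*t^3 - 8*t^2 - 12*t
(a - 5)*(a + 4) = a^2 - a - 20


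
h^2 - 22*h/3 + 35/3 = (h - 5)*(h - 7/3)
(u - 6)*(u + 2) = u^2 - 4*u - 12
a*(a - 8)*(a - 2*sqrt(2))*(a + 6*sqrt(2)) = a^4 - 8*a^3 + 4*sqrt(2)*a^3 - 32*sqrt(2)*a^2 - 24*a^2 + 192*a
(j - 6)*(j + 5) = j^2 - j - 30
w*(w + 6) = w^2 + 6*w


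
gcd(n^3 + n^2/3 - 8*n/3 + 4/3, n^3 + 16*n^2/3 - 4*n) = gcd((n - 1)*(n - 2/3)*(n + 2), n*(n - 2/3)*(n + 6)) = n - 2/3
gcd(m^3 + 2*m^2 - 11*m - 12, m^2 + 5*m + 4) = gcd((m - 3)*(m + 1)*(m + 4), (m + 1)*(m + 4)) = m^2 + 5*m + 4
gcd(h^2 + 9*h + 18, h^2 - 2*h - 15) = h + 3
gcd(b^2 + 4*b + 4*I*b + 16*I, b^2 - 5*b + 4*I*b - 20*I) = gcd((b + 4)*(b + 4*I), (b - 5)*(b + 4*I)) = b + 4*I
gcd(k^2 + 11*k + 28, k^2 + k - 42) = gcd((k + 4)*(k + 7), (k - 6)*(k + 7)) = k + 7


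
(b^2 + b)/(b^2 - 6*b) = (b + 1)/(b - 6)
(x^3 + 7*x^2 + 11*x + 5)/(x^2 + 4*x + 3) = (x^2 + 6*x + 5)/(x + 3)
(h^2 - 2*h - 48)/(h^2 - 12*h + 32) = (h + 6)/(h - 4)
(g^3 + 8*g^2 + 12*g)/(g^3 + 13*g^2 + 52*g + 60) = g/(g + 5)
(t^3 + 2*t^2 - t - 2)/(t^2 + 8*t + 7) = (t^2 + t - 2)/(t + 7)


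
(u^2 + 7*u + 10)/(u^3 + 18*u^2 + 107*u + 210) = (u + 2)/(u^2 + 13*u + 42)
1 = 1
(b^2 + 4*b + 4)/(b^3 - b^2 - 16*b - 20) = 1/(b - 5)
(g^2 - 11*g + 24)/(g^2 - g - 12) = (-g^2 + 11*g - 24)/(-g^2 + g + 12)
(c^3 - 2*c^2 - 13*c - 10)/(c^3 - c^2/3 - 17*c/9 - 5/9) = 9*(c^2 - 3*c - 10)/(9*c^2 - 12*c - 5)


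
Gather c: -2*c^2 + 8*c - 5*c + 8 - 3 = -2*c^2 + 3*c + 5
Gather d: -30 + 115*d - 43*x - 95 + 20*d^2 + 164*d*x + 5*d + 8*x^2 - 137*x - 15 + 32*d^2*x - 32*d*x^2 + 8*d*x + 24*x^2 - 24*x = d^2*(32*x + 20) + d*(-32*x^2 + 172*x + 120) + 32*x^2 - 204*x - 140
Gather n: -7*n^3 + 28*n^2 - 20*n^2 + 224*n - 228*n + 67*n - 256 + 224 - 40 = -7*n^3 + 8*n^2 + 63*n - 72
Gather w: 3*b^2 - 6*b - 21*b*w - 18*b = 3*b^2 - 21*b*w - 24*b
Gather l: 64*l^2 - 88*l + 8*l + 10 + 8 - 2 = 64*l^2 - 80*l + 16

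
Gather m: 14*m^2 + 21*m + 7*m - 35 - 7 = 14*m^2 + 28*m - 42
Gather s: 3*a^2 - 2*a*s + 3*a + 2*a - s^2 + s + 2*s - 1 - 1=3*a^2 + 5*a - s^2 + s*(3 - 2*a) - 2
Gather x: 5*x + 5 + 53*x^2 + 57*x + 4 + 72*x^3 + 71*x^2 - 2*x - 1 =72*x^3 + 124*x^2 + 60*x + 8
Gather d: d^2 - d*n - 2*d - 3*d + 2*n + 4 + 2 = d^2 + d*(-n - 5) + 2*n + 6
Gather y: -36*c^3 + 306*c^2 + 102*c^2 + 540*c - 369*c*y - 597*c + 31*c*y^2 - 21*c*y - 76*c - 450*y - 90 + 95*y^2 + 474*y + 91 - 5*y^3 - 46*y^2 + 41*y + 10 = -36*c^3 + 408*c^2 - 133*c - 5*y^3 + y^2*(31*c + 49) + y*(65 - 390*c) + 11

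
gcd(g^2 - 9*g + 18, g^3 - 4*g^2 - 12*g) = g - 6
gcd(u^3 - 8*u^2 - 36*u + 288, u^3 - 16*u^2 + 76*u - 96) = u^2 - 14*u + 48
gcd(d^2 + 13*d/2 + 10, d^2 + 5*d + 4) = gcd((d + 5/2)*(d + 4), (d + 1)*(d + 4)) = d + 4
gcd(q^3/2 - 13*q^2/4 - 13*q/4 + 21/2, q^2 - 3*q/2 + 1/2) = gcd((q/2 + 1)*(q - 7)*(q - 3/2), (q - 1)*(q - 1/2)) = 1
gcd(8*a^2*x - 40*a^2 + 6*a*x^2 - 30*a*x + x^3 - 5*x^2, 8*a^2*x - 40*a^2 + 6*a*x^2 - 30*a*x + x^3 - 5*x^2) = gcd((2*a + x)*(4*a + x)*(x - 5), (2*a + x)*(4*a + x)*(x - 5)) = 8*a^2*x - 40*a^2 + 6*a*x^2 - 30*a*x + x^3 - 5*x^2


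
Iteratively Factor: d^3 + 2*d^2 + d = (d)*(d^2 + 2*d + 1) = d*(d + 1)*(d + 1)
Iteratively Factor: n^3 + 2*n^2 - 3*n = (n)*(n^2 + 2*n - 3) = n*(n + 3)*(n - 1)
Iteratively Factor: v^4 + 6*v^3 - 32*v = (v + 4)*(v^3 + 2*v^2 - 8*v) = v*(v + 4)*(v^2 + 2*v - 8) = v*(v + 4)^2*(v - 2)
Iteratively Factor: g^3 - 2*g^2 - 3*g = (g)*(g^2 - 2*g - 3) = g*(g - 3)*(g + 1)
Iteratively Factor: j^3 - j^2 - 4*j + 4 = (j - 2)*(j^2 + j - 2) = (j - 2)*(j + 2)*(j - 1)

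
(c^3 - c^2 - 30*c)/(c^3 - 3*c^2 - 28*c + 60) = c/(c - 2)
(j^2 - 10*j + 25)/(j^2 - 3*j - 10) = (j - 5)/(j + 2)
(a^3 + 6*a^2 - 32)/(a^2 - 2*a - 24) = (a^2 + 2*a - 8)/(a - 6)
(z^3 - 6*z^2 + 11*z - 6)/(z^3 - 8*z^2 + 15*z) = (z^2 - 3*z + 2)/(z*(z - 5))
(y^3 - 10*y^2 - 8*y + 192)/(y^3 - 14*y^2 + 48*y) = (y + 4)/y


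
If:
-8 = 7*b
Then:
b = -8/7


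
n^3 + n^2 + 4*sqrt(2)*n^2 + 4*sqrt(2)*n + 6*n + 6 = (n + 1)*(n + sqrt(2))*(n + 3*sqrt(2))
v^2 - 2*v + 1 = (v - 1)^2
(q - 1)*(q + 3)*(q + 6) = q^3 + 8*q^2 + 9*q - 18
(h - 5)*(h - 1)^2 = h^3 - 7*h^2 + 11*h - 5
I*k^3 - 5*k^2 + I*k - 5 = (k + I)*(k + 5*I)*(I*k + 1)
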